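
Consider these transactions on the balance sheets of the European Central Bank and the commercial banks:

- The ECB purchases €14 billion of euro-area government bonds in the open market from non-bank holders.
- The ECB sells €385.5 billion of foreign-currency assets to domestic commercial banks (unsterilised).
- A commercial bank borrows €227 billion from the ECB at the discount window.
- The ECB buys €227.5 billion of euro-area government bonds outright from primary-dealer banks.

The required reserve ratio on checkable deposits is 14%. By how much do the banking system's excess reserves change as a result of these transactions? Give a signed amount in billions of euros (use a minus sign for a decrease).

+€81.04 billion

Asset purchase (from non-banks) €14 billion: reserves +€14B, deposits +€14B.
FX sale €385.5 billion: reserves −€385.5B, deposits 0.
Discount-window loan €227 billion: reserves +€227B, deposits 0.
OMO purchase (from banks) €227.5 billion: reserves +€227.5B, deposits 0.
Totals: Δreserves = +€83B, Δdeposits = +€14B.
Δrequired reserves = 14% × +€14B = +€1.96B.
Δexcess reserves = Δreserves − Δrequired = +€83B − (+€1.96B) = +€81.04 billion.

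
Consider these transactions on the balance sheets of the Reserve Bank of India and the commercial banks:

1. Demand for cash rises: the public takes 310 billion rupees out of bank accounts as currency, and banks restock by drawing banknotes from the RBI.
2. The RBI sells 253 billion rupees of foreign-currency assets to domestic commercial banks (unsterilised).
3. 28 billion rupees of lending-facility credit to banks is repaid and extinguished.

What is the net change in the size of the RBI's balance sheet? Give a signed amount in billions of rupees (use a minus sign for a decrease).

-281 billion

Currency withdrawal 310 billion rupees: only the composition of liabilities changes → 0.
FX sale 253 billion rupees: an RBI asset is shed → −253B.
Discount-window repayment 28 billion rupees: an RBI asset is shed → −28B.
Net: 0 − 253 − 28 = -281 billion.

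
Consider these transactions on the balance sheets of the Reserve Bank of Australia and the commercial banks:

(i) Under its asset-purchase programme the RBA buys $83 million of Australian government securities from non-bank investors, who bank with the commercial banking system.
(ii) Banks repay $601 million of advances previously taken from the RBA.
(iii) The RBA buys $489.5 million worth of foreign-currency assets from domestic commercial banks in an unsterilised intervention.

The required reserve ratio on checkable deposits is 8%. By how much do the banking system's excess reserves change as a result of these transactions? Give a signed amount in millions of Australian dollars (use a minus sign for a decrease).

Asset purchase (from non-banks) $83 million: reserves +$83M, deposits +$83M.
Discount-window repayment $601 million: reserves −$601M, deposits 0.
FX purchase $489.5 million: reserves +$489.5M, deposits 0.
Totals: Δreserves = −$28.5M, Δdeposits = +$83M.
Δrequired reserves = 8% × +$83M = +$6.64M.
Δexcess reserves = Δreserves − Δrequired = −$28.5M − (+$6.64M) = -$35.14 million.

-$35.14 million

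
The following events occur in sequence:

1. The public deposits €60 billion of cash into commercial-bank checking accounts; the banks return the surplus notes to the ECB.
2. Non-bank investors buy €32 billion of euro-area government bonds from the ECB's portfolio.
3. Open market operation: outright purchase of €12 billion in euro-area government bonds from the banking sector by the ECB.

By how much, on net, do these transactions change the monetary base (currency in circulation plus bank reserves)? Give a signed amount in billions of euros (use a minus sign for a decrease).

Currency deposit €60 billion: just a shift between currency and reserves — both are base money → 0.
Asset sale (to non-banks) €32 billion: ECB balance sheet contracts → −€32B.
OMO purchase (from banks) €12 billion: ECB balance sheet expands → +€12B.
Net: 0 − 32 + 12 = -€20 billion.

-€20 billion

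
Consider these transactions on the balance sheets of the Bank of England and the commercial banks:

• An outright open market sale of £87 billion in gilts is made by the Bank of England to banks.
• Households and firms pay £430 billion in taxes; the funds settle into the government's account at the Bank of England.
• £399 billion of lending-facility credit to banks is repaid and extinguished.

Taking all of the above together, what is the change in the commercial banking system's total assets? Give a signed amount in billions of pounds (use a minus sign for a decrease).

-£829 billion

OMO sale (to banks) £87 billion: just an asset swap on bank balance sheets → 0.
Government account inflow £430 billion: bank balance sheets shrink → −£430B.
Discount-window repayment £399 billion: bank balance sheets shrink → −£399B.
Net: 0 − 430 − 399 = -£829 billion.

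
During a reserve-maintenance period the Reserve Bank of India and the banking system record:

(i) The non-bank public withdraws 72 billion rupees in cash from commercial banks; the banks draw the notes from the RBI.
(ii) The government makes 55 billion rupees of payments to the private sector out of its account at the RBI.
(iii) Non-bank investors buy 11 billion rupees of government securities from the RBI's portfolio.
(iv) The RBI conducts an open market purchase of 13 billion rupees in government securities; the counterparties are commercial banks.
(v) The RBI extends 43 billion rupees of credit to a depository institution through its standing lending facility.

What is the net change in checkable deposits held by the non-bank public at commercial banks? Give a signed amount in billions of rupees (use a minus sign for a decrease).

RBI balance sheet:
  Assets:      Securities +2B, Loans to banks +43B
  Liabilities: Bank reserves +28B, Currency in circulation +72B, Government deposits −55B
Commercial banking system:
  Assets:      Reserves at CB +28B, Securities −13B
  Liabilities: Checkable deposits −28B, Borrowings from CB +43B
So the change in checkable deposits held by the non-bank public at commercial banks is -28 billion.

-28 billion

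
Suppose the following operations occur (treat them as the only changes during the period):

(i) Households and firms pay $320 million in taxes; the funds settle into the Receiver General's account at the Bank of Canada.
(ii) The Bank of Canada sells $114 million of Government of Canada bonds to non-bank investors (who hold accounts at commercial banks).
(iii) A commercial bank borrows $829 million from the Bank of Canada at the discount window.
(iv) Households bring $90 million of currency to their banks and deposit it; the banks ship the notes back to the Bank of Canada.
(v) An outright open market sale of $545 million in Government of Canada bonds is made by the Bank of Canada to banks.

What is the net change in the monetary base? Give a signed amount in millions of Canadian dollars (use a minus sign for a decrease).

Government account inflow $320 million: reserves shift to a non-base liability → −$320M.
Asset sale (to non-banks) $114 million: Bank of Canada balance sheet contracts → −$114M.
Discount-window loan $829 million: Bank of Canada balance sheet expands → +$829M.
Currency deposit $90 million: just a shift between currency and reserves — both are base money → 0.
OMO sale (to banks) $545 million: Bank of Canada balance sheet contracts → −$545M.
Net: −320 − 114 + 829 + 0 − 545 = -$150 million.

-$150 million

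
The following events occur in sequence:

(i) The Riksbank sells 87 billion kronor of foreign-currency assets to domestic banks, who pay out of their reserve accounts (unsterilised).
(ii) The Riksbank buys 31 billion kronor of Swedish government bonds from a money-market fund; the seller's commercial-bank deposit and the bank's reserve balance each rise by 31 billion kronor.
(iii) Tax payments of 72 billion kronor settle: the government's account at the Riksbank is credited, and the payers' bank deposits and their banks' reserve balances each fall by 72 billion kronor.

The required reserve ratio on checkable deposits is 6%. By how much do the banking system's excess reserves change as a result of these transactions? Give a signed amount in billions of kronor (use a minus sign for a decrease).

-125.54 billion

FX sale 87 billion kronor: reserves −87B, deposits 0.
Asset purchase (from non-banks) 31 billion kronor: reserves +31B, deposits +31B.
Government account inflow 72 billion kronor: reserves −72B, deposits −72B.
Totals: Δreserves = −128B, Δdeposits = −41B.
Δrequired reserves = 6% × −41B = −2.46B.
Δexcess reserves = Δreserves − Δrequired = −128B − (−2.46B) = -125.54 billion.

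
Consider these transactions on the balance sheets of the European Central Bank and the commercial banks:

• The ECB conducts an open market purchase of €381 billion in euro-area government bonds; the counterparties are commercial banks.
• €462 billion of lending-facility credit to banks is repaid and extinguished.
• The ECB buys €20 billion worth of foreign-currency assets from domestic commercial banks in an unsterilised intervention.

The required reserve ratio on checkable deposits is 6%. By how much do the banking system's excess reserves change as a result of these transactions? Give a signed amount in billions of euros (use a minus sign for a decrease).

-€61 billion

OMO purchase (from banks) €381 billion: reserves +€381B, deposits 0.
Discount-window repayment €462 billion: reserves −€462B, deposits 0.
FX purchase €20 billion: reserves +€20B, deposits 0.
Totals: Δreserves = −€61B, Δdeposits = 0.
Δrequired reserves = 6% × 0 = 0.
Δexcess reserves = Δreserves − Δrequired = −€61B − (0) = -€61 billion.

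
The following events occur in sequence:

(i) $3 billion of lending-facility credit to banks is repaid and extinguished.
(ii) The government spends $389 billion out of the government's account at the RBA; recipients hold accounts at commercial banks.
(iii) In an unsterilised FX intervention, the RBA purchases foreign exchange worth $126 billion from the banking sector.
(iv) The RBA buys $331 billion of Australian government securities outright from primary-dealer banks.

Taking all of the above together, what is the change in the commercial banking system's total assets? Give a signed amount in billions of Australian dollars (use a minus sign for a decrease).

Discount-window repayment $3 billion: bank balance sheets shrink → −$3B.
Government spending $389 billion: bank balance sheets expand → +$389B.
FX purchase $126 billion: just an asset swap on bank balance sheets → 0.
OMO purchase (from banks) $331 billion: just an asset swap on bank balance sheets → 0.
Net: −3 + 389 + 0 + 0 = +$386 billion.

+$386 billion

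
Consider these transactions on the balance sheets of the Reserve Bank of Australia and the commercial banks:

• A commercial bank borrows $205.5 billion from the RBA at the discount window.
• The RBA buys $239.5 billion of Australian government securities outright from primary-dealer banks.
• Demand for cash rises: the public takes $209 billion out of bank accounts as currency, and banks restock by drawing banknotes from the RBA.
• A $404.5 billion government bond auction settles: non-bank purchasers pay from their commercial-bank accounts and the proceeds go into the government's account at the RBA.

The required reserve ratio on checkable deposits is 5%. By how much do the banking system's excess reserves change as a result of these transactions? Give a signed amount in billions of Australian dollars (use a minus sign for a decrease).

-$137.825 billion

Discount-window loan $205.5 billion: reserves +$205.5B, deposits 0.
OMO purchase (from banks) $239.5 billion: reserves +$239.5B, deposits 0.
Currency withdrawal $209 billion: reserves −$209B, deposits −$209B.
Government account inflow $404.5 billion: reserves −$404.5B, deposits −$404.5B.
Totals: Δreserves = −$168.5B, Δdeposits = −$613.5B.
Δrequired reserves = 5% × −$613.5B = −$30.675B.
Δexcess reserves = Δreserves − Δrequired = −$168.5B − (−$30.675B) = -$137.825 billion.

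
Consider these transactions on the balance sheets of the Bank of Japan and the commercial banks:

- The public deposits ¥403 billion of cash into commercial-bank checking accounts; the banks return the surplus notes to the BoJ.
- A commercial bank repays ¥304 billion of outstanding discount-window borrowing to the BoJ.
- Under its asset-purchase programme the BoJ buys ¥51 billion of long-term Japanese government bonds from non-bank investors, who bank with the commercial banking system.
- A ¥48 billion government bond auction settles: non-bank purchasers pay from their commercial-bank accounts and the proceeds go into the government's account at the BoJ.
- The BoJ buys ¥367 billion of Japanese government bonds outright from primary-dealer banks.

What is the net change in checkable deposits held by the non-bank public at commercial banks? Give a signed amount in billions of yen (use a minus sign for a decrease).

+¥406 billion

Currency deposit ¥403 billion: non-bank counterparties' bank balances rise → +¥403B.
Discount-window repayment ¥304 billion: the counterparty is a bank, so public deposits are unchanged → 0.
Asset purchase (from non-banks) ¥51 billion: non-bank counterparties' bank balances rise → +¥51B.
Government account inflow ¥48 billion: non-bank counterparties' bank balances fall → −¥48B.
OMO purchase (from banks) ¥367 billion: the counterparty is a bank, so public deposits are unchanged → 0.
Net: 403 + 0 + 51 − 48 + 0 = +¥406 billion.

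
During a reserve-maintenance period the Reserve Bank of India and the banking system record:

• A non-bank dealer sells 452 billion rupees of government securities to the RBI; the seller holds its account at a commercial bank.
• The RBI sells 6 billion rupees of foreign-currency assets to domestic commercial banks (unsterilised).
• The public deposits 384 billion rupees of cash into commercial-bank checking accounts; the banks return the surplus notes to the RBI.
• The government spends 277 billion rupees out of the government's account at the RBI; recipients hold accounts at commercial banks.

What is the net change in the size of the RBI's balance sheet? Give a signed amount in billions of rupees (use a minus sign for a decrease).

Asset purchase (from non-banks) 452 billion rupees: an RBI asset is acquired → +452B.
FX sale 6 billion rupees: an RBI asset is shed → −6B.
Currency deposit 384 billion rupees: only the composition of liabilities changes → 0.
Government spending 277 billion rupees: only the composition of liabilities changes → 0.
Net: 452 − 6 + 0 + 0 = +446 billion.

+446 billion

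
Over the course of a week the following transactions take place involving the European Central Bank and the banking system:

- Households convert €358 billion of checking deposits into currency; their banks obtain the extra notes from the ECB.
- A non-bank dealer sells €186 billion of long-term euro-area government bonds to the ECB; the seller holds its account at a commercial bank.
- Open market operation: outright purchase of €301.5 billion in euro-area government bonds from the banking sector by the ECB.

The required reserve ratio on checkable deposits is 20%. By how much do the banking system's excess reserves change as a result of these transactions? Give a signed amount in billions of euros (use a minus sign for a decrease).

Currency withdrawal €358 billion: reserves −€358B, deposits −€358B.
Asset purchase (from non-banks) €186 billion: reserves +€186B, deposits +€186B.
OMO purchase (from banks) €301.5 billion: reserves +€301.5B, deposits 0.
Totals: Δreserves = +€129.5B, Δdeposits = −€172B.
Δrequired reserves = 20% × −€172B = −€34.4B.
Δexcess reserves = Δreserves − Δrequired = +€129.5B − (−€34.4B) = +€163.9 billion.

+€163.9 billion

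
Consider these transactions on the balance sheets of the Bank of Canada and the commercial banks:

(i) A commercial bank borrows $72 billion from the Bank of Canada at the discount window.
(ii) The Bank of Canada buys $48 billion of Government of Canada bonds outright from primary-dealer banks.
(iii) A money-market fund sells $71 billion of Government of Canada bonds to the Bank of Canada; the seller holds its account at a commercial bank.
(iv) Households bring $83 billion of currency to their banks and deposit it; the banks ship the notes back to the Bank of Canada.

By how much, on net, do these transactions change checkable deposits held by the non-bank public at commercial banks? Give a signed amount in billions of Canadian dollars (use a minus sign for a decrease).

+$154 billion

Bank of Canada balance sheet:
  Assets:      Securities +$119B, Loans to banks +$72B
  Liabilities: Bank reserves +$274B, Currency in circulation −$83B
Commercial banking system:
  Assets:      Reserves at CB +$274B, Securities −$48B
  Liabilities: Checkable deposits +$154B, Borrowings from CB +$72B
So the change in checkable deposits held by the non-bank public at commercial banks is +$154 billion.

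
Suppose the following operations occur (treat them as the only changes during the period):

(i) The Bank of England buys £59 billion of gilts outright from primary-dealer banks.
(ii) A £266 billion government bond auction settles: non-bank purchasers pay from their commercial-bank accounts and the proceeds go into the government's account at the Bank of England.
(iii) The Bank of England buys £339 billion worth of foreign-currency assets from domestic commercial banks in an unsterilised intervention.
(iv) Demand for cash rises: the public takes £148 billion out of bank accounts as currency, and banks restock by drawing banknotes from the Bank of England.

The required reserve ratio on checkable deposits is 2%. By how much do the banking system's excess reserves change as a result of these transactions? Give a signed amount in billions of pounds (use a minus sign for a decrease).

-£7.72 billion

OMO purchase (from banks) £59 billion: reserves +£59B, deposits 0.
Government account inflow £266 billion: reserves −£266B, deposits −£266B.
FX purchase £339 billion: reserves +£339B, deposits 0.
Currency withdrawal £148 billion: reserves −£148B, deposits −£148B.
Totals: Δreserves = −£16B, Δdeposits = −£414B.
Δrequired reserves = 2% × −£414B = −£8.28B.
Δexcess reserves = Δreserves − Δrequired = −£16B − (−£8.28B) = -£7.72 billion.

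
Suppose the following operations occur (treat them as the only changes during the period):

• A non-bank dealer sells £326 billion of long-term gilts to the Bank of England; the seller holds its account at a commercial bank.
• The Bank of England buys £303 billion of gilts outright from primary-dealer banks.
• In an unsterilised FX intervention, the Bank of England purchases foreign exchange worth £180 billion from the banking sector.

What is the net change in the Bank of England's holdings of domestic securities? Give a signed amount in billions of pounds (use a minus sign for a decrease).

Asset purchase (from non-banks) £326 billion: securities added to the Bank of England's portfolio → +£326B.
OMO purchase (from banks) £303 billion: securities added to the Bank of England's portfolio → +£303B.
FX purchase £180 billion: the Bank of England's securities portfolio is untouched → 0.
Net: 326 + 303 + 0 = +£629 billion.

+£629 billion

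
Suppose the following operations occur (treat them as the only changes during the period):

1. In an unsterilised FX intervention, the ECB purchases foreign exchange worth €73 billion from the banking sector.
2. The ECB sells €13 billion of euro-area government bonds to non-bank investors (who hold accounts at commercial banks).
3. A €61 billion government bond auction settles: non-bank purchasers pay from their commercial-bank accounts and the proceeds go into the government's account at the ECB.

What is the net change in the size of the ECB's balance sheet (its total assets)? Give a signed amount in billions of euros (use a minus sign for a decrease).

+€60 billion

ECB balance sheet:
  Assets:      Securities −€13B, Foreign assets +€73B
  Liabilities: Bank reserves −€1B, Government deposits +€61B
Change in total ECB assets = +€60 billion.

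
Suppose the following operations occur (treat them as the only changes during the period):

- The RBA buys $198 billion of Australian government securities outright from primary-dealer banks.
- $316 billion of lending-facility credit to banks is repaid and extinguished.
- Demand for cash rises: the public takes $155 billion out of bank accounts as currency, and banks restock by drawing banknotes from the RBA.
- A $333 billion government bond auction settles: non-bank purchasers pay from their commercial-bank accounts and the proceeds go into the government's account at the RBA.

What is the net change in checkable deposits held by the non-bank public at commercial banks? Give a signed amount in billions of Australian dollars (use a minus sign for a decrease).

-$488 billion

RBA balance sheet:
  Assets:      Securities +$198B, Loans to banks −$316B
  Liabilities: Bank reserves −$606B, Currency in circulation +$155B, Government deposits +$333B
Commercial banking system:
  Assets:      Reserves at CB −$606B, Securities −$198B
  Liabilities: Checkable deposits −$488B, Borrowings from CB −$316B
So the change in checkable deposits held by the non-bank public at commercial banks is -$488 billion.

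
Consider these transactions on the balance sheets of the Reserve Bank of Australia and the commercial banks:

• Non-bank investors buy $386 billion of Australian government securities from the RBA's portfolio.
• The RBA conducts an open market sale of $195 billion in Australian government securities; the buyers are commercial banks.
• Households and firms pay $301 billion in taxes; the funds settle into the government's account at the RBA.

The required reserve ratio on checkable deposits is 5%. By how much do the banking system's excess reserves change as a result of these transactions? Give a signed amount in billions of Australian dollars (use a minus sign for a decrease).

-$847.65 billion

Asset sale (to non-banks) $386 billion: reserves −$386B, deposits −$386B.
OMO sale (to banks) $195 billion: reserves −$195B, deposits 0.
Government account inflow $301 billion: reserves −$301B, deposits −$301B.
Totals: Δreserves = −$882B, Δdeposits = −$687B.
Δrequired reserves = 5% × −$687B = −$34.35B.
Δexcess reserves = Δreserves − Δrequired = −$882B − (−$34.35B) = -$847.65 billion.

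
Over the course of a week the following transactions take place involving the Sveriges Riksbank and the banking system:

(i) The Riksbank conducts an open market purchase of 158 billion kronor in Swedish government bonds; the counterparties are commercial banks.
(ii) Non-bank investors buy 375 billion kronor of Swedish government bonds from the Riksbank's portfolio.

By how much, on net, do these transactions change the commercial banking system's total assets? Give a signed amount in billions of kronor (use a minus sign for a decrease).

-375 billion

OMO purchase (from banks) 158 billion kronor: just an asset swap on bank balance sheets → 0.
Asset sale (to non-banks) 375 billion kronor: bank balance sheets shrink → −375B.
Net: 0 − 375 = -375 billion.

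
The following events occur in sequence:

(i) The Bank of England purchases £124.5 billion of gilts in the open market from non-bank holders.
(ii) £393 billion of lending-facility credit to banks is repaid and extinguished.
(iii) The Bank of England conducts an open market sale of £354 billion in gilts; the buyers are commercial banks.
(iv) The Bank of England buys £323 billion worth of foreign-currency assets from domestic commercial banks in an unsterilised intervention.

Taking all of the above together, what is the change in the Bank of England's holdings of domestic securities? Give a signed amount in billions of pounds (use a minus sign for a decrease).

-£229.5 billion

Bank of England balance sheet:
  Assets:      Securities −£229.5B, Loans to banks −£393B, Foreign assets +£323B
  Liabilities: Bank reserves −£299.5B
Commercial banking system:
  Assets:      Reserves at CB −£299.5B, Securities +£354B, Foreign assets −£323B
  Liabilities: Checkable deposits +£124.5B, Borrowings from CB −£393B
So the change in the Bank of England's holdings of domestic securities is -£229.5 billion.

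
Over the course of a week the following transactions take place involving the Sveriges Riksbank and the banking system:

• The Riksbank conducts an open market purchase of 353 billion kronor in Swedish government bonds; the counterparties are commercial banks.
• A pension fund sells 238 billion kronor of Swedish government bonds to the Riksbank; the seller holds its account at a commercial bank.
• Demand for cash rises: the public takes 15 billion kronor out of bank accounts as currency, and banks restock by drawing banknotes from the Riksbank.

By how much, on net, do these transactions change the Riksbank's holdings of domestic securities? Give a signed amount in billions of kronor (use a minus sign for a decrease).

OMO purchase (from banks) 353 billion kronor: securities added to the Riksbank's portfolio → +353B.
Asset purchase (from non-banks) 238 billion kronor: securities added to the Riksbank's portfolio → +238B.
Currency withdrawal 15 billion kronor: the Riksbank's securities portfolio is untouched → 0.
Net: 353 + 238 + 0 = +591 billion.

+591 billion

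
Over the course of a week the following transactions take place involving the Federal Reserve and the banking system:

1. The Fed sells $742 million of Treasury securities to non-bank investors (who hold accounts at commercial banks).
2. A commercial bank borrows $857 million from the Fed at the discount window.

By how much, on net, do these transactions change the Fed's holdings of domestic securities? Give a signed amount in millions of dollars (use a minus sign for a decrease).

-$742 million

Asset sale (to non-banks) $742 million: securities removed from the Fed's portfolio → −$742M.
Discount-window loan $857 million: the Fed's securities portfolio is untouched → 0.
Net: −742 + 0 = -$742 million.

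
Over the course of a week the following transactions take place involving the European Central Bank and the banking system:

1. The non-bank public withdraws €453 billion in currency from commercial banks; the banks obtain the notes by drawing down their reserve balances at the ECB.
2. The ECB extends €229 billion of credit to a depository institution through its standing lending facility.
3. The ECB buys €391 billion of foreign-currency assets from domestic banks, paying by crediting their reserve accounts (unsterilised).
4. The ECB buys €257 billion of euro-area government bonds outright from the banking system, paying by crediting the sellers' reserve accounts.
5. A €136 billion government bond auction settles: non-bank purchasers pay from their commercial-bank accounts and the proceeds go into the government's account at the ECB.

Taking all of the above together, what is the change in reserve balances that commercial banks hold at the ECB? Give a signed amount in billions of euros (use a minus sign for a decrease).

ECB balance sheet:
  Assets:      Securities +€257B, Loans to banks +€229B, Foreign assets +€391B
  Liabilities: Bank reserves +€288B, Currency in circulation +€453B, Government deposits +€136B
Commercial banking system:
  Assets:      Reserves at CB +€288B, Securities −€257B, Foreign assets −€391B
  Liabilities: Checkable deposits −€589B, Borrowings from CB +€229B
So the change in reserve balances that commercial banks hold at the ECB is +€288 billion.

+€288 billion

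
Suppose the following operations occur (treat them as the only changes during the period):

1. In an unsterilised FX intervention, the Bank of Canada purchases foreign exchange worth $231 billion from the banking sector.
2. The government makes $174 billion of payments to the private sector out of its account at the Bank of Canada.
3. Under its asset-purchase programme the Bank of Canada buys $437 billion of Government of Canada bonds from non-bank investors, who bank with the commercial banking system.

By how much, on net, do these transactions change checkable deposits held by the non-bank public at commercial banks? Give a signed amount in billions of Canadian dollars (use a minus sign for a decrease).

+$611 billion

FX purchase $231 billion: the counterparty is a bank, so public deposits are unchanged → 0.
Government spending $174 billion: non-bank counterparties' bank balances rise → +$174B.
Asset purchase (from non-banks) $437 billion: non-bank counterparties' bank balances rise → +$437B.
Net: 0 + 174 + 437 = +$611 billion.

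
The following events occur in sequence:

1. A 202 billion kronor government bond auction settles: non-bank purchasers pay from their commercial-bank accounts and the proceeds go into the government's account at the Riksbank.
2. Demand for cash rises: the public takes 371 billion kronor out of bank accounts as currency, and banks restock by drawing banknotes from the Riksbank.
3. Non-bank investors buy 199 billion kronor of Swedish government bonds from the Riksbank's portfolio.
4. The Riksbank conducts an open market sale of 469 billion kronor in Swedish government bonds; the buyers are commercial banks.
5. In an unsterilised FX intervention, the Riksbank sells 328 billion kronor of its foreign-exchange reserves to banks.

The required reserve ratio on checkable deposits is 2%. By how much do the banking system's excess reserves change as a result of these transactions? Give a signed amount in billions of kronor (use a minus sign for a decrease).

Government account inflow 202 billion kronor: reserves −202B, deposits −202B.
Currency withdrawal 371 billion kronor: reserves −371B, deposits −371B.
Asset sale (to non-banks) 199 billion kronor: reserves −199B, deposits −199B.
OMO sale (to banks) 469 billion kronor: reserves −469B, deposits 0.
FX sale 328 billion kronor: reserves −328B, deposits 0.
Totals: Δreserves = −1569B, Δdeposits = −772B.
Δrequired reserves = 2% × −772B = −15.44B.
Δexcess reserves = Δreserves − Δrequired = −1569B − (−15.44B) = -1553.56 billion.

-1553.56 billion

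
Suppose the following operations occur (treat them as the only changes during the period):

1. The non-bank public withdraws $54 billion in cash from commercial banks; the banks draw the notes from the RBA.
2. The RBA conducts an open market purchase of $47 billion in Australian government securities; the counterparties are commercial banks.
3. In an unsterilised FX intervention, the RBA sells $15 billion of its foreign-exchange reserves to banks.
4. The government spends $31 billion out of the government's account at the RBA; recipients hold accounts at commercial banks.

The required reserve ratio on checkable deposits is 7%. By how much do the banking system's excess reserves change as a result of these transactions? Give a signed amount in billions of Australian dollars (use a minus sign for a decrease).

+$10.61 billion

Currency withdrawal $54 billion: reserves −$54B, deposits −$54B.
OMO purchase (from banks) $47 billion: reserves +$47B, deposits 0.
FX sale $15 billion: reserves −$15B, deposits 0.
Government spending $31 billion: reserves +$31B, deposits +$31B.
Totals: Δreserves = +$9B, Δdeposits = −$23B.
Δrequired reserves = 7% × −$23B = −$1.61B.
Δexcess reserves = Δreserves − Δrequired = +$9B − (−$1.61B) = +$10.61 billion.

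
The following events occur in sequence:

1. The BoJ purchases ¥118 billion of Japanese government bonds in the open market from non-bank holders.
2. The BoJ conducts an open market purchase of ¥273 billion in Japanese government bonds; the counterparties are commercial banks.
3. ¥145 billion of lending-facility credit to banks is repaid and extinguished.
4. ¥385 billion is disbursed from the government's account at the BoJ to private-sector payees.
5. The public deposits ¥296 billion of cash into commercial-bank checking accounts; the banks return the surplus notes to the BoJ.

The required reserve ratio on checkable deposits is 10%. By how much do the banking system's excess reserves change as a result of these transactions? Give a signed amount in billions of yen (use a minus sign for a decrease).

Asset purchase (from non-banks) ¥118 billion: reserves +¥118B, deposits +¥118B.
OMO purchase (from banks) ¥273 billion: reserves +¥273B, deposits 0.
Discount-window repayment ¥145 billion: reserves −¥145B, deposits 0.
Government spending ¥385 billion: reserves +¥385B, deposits +¥385B.
Currency deposit ¥296 billion: reserves +¥296B, deposits +¥296B.
Totals: Δreserves = +¥927B, Δdeposits = +¥799B.
Δrequired reserves = 10% × +¥799B = +¥79.9B.
Δexcess reserves = Δreserves − Δrequired = +¥927B − (+¥79.9B) = +¥847.1 billion.

+¥847.1 billion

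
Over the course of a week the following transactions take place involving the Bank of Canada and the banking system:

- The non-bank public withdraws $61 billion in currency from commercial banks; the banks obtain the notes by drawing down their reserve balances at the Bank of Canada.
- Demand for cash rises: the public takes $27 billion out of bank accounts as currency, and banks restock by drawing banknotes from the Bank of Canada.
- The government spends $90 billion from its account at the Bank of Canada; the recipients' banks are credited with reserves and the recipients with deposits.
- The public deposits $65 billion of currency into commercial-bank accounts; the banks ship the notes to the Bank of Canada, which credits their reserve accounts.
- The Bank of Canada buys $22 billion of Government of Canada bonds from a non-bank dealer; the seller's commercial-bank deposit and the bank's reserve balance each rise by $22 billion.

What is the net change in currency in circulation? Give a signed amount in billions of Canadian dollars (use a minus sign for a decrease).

+$23 billion

Currency withdrawal $61 billion: notes leave the central bank → +$61B.
Currency withdrawal $27 billion: notes leave the central bank → +$27B.
Government spending $90 billion: no currency enters or leaves circulation → 0.
Currency deposit $65 billion: notes return to the central bank → −$65B.
Asset purchase (from non-banks) $22 billion: no currency enters or leaves circulation → 0.
Net: 61 + 27 + 0 − 65 + 0 = +$23 billion.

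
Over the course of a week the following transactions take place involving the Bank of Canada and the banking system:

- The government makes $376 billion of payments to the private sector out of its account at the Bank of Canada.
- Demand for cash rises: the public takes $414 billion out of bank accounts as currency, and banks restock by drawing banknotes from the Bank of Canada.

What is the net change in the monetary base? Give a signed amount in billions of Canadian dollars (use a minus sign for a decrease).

Government spending $376 billion: a non-base liability converts back to reserves → +$376B.
Currency withdrawal $414 billion: just a shift between currency and reserves — both are base money → 0.
Net: 376 + 0 = +$376 billion.

+$376 billion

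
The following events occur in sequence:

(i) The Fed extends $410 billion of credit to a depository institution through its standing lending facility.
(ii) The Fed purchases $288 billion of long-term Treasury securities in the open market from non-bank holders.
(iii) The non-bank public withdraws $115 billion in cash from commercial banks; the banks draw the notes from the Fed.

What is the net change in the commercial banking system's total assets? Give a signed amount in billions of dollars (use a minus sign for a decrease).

Discount-window loan $410 billion: bank balance sheets expand → +$410B.
Asset purchase (from non-banks) $288 billion: bank balance sheets expand → +$288B.
Currency withdrawal $115 billion: bank balance sheets shrink → −$115B.
Net: 410 + 288 − 115 = +$583 billion.

+$583 billion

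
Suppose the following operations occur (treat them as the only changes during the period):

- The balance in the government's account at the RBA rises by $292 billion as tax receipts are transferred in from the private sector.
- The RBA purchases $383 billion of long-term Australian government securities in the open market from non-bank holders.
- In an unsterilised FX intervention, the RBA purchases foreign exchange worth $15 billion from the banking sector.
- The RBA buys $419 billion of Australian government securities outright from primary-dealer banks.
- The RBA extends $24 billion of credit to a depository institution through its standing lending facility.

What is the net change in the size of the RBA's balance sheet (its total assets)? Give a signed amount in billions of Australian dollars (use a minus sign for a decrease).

+$841 billion

Government account inflow $292 billion: only the composition of liabilities changes → 0.
Asset purchase (from non-banks) $383 billion: an RBA asset is acquired → +$383B.
FX purchase $15 billion: an RBA asset is acquired → +$15B.
OMO purchase (from banks) $419 billion: an RBA asset is acquired → +$419B.
Discount-window loan $24 billion: an RBA asset is acquired → +$24B.
Net: 0 + 383 + 15 + 419 + 24 = +$841 billion.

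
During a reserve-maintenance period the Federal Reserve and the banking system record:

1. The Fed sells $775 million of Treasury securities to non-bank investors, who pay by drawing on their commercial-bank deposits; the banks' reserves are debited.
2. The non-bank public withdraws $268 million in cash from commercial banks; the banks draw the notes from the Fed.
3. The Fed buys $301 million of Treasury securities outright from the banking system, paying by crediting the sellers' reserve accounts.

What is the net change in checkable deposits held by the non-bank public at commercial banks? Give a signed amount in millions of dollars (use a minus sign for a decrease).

Asset sale (to non-banks) $775 million: non-bank counterparties' bank balances fall → −$775M.
Currency withdrawal $268 million: non-bank counterparties' bank balances fall → −$268M.
OMO purchase (from banks) $301 million: the counterparty is a bank, so public deposits are unchanged → 0.
Net: −775 − 268 + 0 = -$1043 million.

-$1043 million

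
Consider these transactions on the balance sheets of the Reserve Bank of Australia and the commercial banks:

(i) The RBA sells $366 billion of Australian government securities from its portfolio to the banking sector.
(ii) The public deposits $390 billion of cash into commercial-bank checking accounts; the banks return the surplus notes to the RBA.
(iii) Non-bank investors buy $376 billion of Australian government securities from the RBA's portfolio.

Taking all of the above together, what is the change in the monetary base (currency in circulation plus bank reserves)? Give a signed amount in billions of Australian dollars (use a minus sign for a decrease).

OMO sale (to banks) $366 billion: RBA balance sheet contracts → −$366B.
Currency deposit $390 billion: just a shift between currency and reserves — both are base money → 0.
Asset sale (to non-banks) $376 billion: RBA balance sheet contracts → −$376B.
Net: −366 + 0 − 376 = -$742 billion.

-$742 billion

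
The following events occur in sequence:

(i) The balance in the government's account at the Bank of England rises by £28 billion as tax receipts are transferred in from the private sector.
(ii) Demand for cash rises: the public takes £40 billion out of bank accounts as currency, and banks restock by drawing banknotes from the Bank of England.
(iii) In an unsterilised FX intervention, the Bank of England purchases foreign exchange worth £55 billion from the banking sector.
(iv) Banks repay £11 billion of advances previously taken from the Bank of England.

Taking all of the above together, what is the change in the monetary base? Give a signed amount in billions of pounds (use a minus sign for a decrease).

Bank of England balance sheet:
  Assets:      Loans to banks −£11B, Foreign assets +£55B
  Liabilities: Bank reserves −£24B, Currency in circulation +£40B, Government deposits +£28B
Monetary base = currency + reserves: +£40B + (−£24B) = +£16 billion.

+£16 billion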